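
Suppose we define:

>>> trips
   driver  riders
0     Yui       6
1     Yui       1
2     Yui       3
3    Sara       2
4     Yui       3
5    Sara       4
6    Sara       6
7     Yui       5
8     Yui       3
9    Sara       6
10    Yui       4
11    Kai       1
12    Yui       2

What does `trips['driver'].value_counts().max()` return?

value_counts of driver:
driver
Yui     8
Sara    4
Kai     1
Name: count, dtype: int64

8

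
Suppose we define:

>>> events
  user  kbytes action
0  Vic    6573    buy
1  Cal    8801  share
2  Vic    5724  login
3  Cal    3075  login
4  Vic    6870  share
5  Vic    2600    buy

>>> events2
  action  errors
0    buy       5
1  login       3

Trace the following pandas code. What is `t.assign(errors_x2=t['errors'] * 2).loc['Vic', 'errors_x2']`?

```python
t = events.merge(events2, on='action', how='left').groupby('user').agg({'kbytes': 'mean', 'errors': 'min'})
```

merge on 'action' (how='left') → 6 rows:
  user  kbytes action  errors
0  Vic    6573    buy     5.0
1  Cal    8801  share     NaN
2  Vic    5724  login     3.0
3  Cal    3075  login     3.0
4  Vic    6870  share     NaN
5  Vic    2600    buy     5.0
group by user: mean(kbytes), min(errors):
       kbytes  errors
user                 
Cal   5938.00     3.0
Vic   5441.75     3.0
add column errors_x2 = t['errors'] * 2:
       kbytes  errors  errors_x2
user                            
Cal   5938.00     3.0        6.0
Vic   5441.75     3.0        6.0

6.0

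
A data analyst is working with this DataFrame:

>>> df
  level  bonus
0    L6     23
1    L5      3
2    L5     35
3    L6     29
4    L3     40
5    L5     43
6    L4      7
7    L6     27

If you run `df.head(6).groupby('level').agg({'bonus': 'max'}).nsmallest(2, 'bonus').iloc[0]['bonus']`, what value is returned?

take first 6 rows:
  level  bonus
0    L6     23
1    L5      3
2    L5     35
3    L6     29
4    L3     40
5    L5     43
group by level, max of bonus:
       bonus
level       
L3        40
L5        43
L6        29
take 2 rows with smallest bonus:
       bonus
level       
L6        29
L3        40

29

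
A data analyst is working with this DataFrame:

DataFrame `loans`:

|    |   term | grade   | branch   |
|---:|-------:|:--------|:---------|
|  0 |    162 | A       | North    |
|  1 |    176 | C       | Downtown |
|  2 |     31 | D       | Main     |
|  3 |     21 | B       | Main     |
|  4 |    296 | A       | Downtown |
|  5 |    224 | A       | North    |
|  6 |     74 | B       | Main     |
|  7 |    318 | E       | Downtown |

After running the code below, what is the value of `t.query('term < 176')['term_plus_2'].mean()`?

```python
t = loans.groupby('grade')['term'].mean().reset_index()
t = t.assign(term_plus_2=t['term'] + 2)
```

group by grade, mean of term:
grade
A    227.333333
B     47.500000
C    176.000000
D     31.000000
E    318.000000
Name: term, dtype: float64
reset_index():
  grade        term
0     A  227.333333
1     B   47.500000
2     C  176.000000
3     D   31.000000
4     E  318.000000
add column term_plus_2 = t['term'] + 2:
  grade        term  term_plus_2
0     A  227.333333   229.333333
1     B   47.500000    49.500000
2     C  176.000000   178.000000
3     D   31.000000    33.000000
4     E  318.000000   320.000000
filter rows where term < 176:
  grade  term  term_plus_2
1     B  47.5         49.5
3     D  31.0         33.0

41.25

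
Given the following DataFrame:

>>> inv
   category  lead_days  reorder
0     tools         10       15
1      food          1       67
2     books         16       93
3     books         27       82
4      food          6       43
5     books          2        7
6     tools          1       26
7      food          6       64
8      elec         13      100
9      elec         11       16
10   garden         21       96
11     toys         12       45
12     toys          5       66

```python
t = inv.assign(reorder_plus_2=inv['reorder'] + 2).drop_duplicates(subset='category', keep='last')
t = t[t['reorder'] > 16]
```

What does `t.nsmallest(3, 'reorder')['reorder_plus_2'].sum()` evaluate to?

add column reorder_plus_2 = inv['reorder'] + 2:
   category  lead_days  reorder  reorder_plus_2
0     tools         10       15              17
1      food          1       67              69
2     books         16       93              95
3     books         27       82              84
4      food          6       43              45
5     books          2        7               9
6     tools          1       26              28
7      food          6       64              66
8      elec         13      100             102
9      elec         11       16              18
10   garden         21       96              98
11     toys         12       45              47
12     toys          5       66              68
drop duplicate category (keep=last):
   category  lead_days  reorder  reorder_plus_2
5     books          2        7               9
6     tools          1       26              28
7      food          6       64              66
9      elec         11       16              18
10   garden         21       96              98
12     toys          5       66              68
filter rows where reorder > 16:
   category  lead_days  reorder  reorder_plus_2
6     tools          1       26              28
7      food          6       64              66
10   garden         21       96              98
12     toys          5       66              68
take 3 rows with smallest reorder:
   category  lead_days  reorder  reorder_plus_2
6     tools          1       26              28
7      food          6       64              66
12     toys          5       66              68

162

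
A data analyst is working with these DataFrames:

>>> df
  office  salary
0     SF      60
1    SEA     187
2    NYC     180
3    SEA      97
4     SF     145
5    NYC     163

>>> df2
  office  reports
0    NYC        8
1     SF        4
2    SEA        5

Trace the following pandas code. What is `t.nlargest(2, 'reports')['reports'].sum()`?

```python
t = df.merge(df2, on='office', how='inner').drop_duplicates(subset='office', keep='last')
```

13

merge on 'office' (how='inner') → 6 rows:
  office  salary  reports
0     SF      60        4
1    SEA     187        5
2    NYC     180        8
3    SEA      97        5
4     SF     145        4
5    NYC     163        8
drop duplicate office (keep=last):
  office  salary  reports
3    SEA      97        5
4     SF     145        4
5    NYC     163        8
take 2 rows with largest reports:
  office  salary  reports
5    NYC     163        8
3    SEA      97        5
The sum of column 'reports' is 13.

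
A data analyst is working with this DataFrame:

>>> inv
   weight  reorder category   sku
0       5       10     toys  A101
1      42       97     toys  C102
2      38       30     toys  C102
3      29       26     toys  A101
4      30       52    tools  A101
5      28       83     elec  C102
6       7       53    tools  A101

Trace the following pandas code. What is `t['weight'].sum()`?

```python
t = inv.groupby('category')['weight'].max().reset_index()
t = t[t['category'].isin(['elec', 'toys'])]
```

70

group by category, max of weight:
category
elec     28
tools    30
toys     42
Name: weight, dtype: int64
reset_index():
  category  weight
0     elec      28
1    tools      30
2     toys      42
filter rows where category in ['elec', 'toys']:
  category  weight
0     elec      28
2     toys      42
Finally, sum of column 'weight' = 70.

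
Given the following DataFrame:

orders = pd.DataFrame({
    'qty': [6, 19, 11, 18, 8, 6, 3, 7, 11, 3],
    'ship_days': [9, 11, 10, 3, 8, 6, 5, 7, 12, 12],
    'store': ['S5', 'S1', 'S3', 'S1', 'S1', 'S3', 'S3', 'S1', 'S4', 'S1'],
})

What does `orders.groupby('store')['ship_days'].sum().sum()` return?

group by store, sum of ship_days:
store
S1    41
S3    21
S4    12
S5     9
Name: ship_days, dtype: int64
Taking the sum of the resulting series gives 83.

83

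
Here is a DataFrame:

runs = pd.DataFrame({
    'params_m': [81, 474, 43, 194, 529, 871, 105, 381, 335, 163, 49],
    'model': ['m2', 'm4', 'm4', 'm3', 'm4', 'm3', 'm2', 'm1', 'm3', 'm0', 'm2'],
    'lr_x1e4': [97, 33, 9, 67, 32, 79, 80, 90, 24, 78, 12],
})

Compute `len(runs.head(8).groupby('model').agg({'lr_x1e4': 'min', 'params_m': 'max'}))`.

take first 8 rows:
   params_m model  lr_x1e4
0        81    m2       97
1       474    m4       33
2        43    m4        9
3       194    m3       67
4       529    m4       32
5       871    m3       79
6       105    m2       80
7       381    m1       90
group by model: min(lr_x1e4), max(params_m):
       lr_x1e4  params_m
model                   
m1          90       381
m2          80       105
m3          67       871
m4           9       529
Taking the number of rows gives 4.

4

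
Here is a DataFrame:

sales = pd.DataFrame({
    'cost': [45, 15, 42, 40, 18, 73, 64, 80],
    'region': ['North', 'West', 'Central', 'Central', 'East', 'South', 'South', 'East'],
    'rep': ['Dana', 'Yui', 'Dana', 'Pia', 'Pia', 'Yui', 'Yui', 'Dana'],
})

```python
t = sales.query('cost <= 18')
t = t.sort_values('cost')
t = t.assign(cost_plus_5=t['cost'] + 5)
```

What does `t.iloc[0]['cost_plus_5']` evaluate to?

filter rows where cost <= 18:
   cost region  rep
1    15   West  Yui
4    18   East  Pia
sort by cost:
   cost region  rep
1    15   West  Yui
4    18   East  Pia
add column cost_plus_5 = t['cost'] + 5:
   cost region  rep  cost_plus_5
1    15   West  Yui           20
4    18   East  Pia           23

20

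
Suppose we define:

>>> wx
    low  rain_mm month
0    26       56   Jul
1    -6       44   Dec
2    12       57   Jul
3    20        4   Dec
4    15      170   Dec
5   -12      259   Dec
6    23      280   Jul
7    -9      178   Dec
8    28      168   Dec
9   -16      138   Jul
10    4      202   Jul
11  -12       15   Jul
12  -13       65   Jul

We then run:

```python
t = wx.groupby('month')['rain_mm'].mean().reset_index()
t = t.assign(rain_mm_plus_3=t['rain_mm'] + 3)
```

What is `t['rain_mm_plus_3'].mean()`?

group by month, mean of rain_mm:
month
Dec    137.166667
Jul    116.142857
Name: rain_mm, dtype: float64
reset_index():
  month     rain_mm
0   Dec  137.166667
1   Jul  116.142857
add column rain_mm_plus_3 = t['rain_mm'] + 3:
  month     rain_mm  rain_mm_plus_3
0   Dec  137.166667      140.166667
1   Jul  116.142857      119.142857
Hence 129.654761905.

129.654761905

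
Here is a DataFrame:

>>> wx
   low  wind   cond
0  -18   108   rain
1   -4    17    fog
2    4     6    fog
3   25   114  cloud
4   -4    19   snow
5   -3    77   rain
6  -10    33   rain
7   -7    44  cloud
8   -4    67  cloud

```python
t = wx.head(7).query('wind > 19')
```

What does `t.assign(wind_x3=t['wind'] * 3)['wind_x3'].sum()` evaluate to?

996

take first 7 rows:
   low  wind   cond
0  -18   108   rain
1   -4    17    fog
2    4     6    fog
3   25   114  cloud
4   -4    19   snow
5   -3    77   rain
6  -10    33   rain
filter rows where wind > 19:
   low  wind   cond
0  -18   108   rain
3   25   114  cloud
5   -3    77   rain
6  -10    33   rain
add column wind_x3 = t['wind'] * 3:
   low  wind   cond  wind_x3
0  -18   108   rain      324
3   25   114  cloud      342
5   -3    77   rain      231
6  -10    33   rain       99
Reading off the sum of column 'wind_x3', we get 996.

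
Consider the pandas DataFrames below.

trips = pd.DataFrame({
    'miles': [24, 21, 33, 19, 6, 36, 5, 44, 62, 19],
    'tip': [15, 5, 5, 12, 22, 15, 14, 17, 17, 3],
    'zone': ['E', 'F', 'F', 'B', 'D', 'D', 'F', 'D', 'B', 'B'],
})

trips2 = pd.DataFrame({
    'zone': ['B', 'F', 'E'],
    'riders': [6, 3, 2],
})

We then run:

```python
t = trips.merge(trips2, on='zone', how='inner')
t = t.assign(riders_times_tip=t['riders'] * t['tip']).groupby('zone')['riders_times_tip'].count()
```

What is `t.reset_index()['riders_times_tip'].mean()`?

merge on 'zone' (how='inner') → 7 rows:
   miles  tip zone  riders
0     24   15    E       2
1     21    5    F       3
2     33    5    F       3
3     19   12    B       6
4      5   14    F       3
5     62   17    B       6
6     19    3    B       6
add column riders_times_tip = t['riders'] * t['tip']:
   miles  tip zone  riders  riders_times_tip
0     24   15    E       2                30
1     21    5    F       3                15
2     33    5    F       3                15
3     19   12    B       6                72
4      5   14    F       3                42
5     62   17    B       6               102
6     19    3    B       6                18
group by zone, count of riders_times_tip:
zone
B    3
E    1
F    3
Name: riders_times_tip, dtype: int64
reset_index():
  zone  riders_times_tip
0    B                 3
1    E                 1
2    F                 3
Hence 2.33333333333.

2.33333333333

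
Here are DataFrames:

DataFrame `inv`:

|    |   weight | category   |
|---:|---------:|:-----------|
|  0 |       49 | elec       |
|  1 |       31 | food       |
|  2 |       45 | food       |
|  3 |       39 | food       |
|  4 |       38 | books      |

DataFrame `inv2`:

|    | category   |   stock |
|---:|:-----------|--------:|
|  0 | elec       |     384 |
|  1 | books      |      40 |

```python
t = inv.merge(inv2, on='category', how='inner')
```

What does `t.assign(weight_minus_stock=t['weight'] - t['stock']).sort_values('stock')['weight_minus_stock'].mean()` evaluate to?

-168.5

merge on 'category' (how='inner') → 2 rows:
   weight category  stock
0      49     elec    384
1      38    books     40
add column weight_minus_stock = t['weight'] - t['stock']:
   weight category  stock  weight_minus_stock
0      49     elec    384                -335
1      38    books     40                  -2
sort by stock:
   weight category  stock  weight_minus_stock
1      38    books     40                  -2
0      49     elec    384                -335
So mean() = -168.5.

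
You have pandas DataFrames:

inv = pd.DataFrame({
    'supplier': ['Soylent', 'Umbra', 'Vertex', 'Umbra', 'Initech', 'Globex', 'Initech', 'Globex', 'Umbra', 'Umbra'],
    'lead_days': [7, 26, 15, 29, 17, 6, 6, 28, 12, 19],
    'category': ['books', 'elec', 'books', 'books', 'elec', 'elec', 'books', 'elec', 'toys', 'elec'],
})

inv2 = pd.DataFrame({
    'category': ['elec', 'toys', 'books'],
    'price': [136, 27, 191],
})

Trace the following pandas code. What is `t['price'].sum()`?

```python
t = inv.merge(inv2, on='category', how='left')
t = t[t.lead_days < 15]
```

merge on 'category' (how='left') → 10 rows:
  supplier  lead_days category  price
0  Soylent          7    books    191
1    Umbra         26     elec    136
2   Vertex         15    books    191
3    Umbra         29    books    191
4  Initech         17     elec    136
5   Globex          6     elec    136
6  Initech          6    books    191
7   Globex         28     elec    136
8    Umbra         12     toys     27
9    Umbra         19     elec    136
filter rows where lead_days < 15:
  supplier  lead_days category  price
0  Soylent          7    books    191
5   Globex          6     elec    136
6  Initech          6    books    191
8    Umbra         12     toys     27

545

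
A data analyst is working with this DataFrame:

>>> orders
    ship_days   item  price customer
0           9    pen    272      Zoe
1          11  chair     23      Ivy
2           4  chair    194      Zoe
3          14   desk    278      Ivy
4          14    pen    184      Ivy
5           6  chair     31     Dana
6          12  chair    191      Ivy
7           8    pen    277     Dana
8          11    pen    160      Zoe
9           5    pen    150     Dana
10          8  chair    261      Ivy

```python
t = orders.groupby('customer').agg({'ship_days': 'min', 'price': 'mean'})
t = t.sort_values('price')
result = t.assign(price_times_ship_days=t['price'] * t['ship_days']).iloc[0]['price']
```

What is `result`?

152.666666667

group by customer: min(ship_days), mean(price):
          ship_days       price
customer                       
Dana              5  152.666667
Ivy               8  187.400000
Zoe               4  208.666667
sort by price:
          ship_days       price
customer                       
Dana              5  152.666667
Ivy               8  187.400000
Zoe               4  208.666667
add column price_times_ship_days = t['price'] * t['ship_days']:
          ship_days       price  price_times_ship_days
customer                                              
Dana              5  152.666667             763.333333
Ivy               8  187.400000            1499.200000
Zoe               4  208.666667             834.666667
So iloc[0]['price'] = 152.666666667.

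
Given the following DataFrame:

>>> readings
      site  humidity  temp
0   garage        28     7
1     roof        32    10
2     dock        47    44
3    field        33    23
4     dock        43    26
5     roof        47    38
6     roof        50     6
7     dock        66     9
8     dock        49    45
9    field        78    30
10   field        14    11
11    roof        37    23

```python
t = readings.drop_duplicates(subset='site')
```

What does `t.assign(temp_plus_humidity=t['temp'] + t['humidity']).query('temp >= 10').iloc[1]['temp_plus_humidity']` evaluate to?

91

drop duplicate site (keep=first):
     site  humidity  temp
0  garage        28     7
1    roof        32    10
2    dock        47    44
3   field        33    23
add column temp_plus_humidity = t['temp'] + t['humidity']:
     site  humidity  temp  temp_plus_humidity
0  garage        28     7                  35
1    roof        32    10                  42
2    dock        47    44                  91
3   field        33    23                  56
filter rows where temp >= 10:
    site  humidity  temp  temp_plus_humidity
1   roof        32    10                  42
2   dock        47    44                  91
3  field        33    23                  56
Hence 91.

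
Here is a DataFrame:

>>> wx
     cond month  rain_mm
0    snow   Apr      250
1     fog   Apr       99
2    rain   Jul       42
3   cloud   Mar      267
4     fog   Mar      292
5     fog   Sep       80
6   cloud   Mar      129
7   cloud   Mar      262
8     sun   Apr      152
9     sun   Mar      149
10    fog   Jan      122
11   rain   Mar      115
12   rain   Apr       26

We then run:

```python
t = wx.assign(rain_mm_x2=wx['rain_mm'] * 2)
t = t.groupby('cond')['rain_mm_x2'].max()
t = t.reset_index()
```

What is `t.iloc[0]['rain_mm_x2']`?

add column rain_mm_x2 = wx['rain_mm'] * 2:
     cond month  rain_mm  rain_mm_x2
0    snow   Apr      250         500
1     fog   Apr       99         198
2    rain   Jul       42          84
3   cloud   Mar      267         534
4     fog   Mar      292         584
5     fog   Sep       80         160
6   cloud   Mar      129         258
7   cloud   Mar      262         524
8     sun   Apr      152         304
9     sun   Mar      149         298
10    fog   Jan      122         244
11   rain   Mar      115         230
12   rain   Apr       26          52
group by cond, max of rain_mm_x2:
cond
cloud    534
fog      584
rain     230
snow     500
sun      304
Name: rain_mm_x2, dtype: int64
reset_index():
    cond  rain_mm_x2
0  cloud         534
1    fog         584
2   rain         230
3   snow         500
4    sun         304
So iloc[0]['rain_mm_x2'] = 534.

534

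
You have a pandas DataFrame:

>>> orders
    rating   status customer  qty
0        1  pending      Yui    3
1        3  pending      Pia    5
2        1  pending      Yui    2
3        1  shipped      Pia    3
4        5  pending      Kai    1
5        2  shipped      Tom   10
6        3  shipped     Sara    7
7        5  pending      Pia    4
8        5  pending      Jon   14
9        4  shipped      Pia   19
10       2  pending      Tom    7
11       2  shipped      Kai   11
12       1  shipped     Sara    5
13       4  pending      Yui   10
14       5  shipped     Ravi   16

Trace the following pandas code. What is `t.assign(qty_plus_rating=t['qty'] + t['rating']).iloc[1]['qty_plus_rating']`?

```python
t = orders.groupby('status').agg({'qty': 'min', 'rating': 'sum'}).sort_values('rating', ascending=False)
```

21

group by status: min(qty), sum(rating):
         qty  rating
status              
pending    1      26
shipped    3      18
sort by rating descending:
         qty  rating
status              
pending    1      26
shipped    3      18
add column qty_plus_rating = t['qty'] + t['rating']:
         qty  rating  qty_plus_rating
status                               
pending    1      26               27
shipped    3      18               21
Then the value at position 1, column 'qty_plus_rating': 21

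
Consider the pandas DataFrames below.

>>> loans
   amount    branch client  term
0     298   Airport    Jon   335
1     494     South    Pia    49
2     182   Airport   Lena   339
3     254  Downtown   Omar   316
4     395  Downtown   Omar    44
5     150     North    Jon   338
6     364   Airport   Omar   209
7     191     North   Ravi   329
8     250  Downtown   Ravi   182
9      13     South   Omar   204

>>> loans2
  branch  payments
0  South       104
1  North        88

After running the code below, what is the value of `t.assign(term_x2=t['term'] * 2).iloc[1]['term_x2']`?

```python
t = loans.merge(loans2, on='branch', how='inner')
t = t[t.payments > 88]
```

merge on 'branch' (how='inner') → 4 rows:
   amount branch client  term  payments
0     494  South    Pia    49       104
1     150  North    Jon   338        88
2     191  North   Ravi   329        88
3      13  South   Omar   204       104
filter rows where payments > 88:
   amount branch client  term  payments
0     494  South    Pia    49       104
3      13  South   Omar   204       104
add column term_x2 = t['term'] * 2:
   amount branch client  term  payments  term_x2
0     494  South    Pia    49       104       98
3      13  South   Omar   204       104      408
value at position 1, column 'term_x2' → 408

408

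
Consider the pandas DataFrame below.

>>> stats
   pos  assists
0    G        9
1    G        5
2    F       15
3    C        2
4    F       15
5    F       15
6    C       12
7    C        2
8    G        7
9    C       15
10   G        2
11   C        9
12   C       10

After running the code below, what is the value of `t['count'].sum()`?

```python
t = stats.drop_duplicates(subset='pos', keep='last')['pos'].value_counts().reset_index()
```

3

drop duplicate pos (keep=last):
   pos  assists
5    F       15
10   G        2
12   C       10
value_counts of pos:
pos
F    1
G    1
C    1
Name: count, dtype: int64
reset_index():
  pos  count
0   F      1
1   G      1
2   C      1
The sum of column 'count' is 3.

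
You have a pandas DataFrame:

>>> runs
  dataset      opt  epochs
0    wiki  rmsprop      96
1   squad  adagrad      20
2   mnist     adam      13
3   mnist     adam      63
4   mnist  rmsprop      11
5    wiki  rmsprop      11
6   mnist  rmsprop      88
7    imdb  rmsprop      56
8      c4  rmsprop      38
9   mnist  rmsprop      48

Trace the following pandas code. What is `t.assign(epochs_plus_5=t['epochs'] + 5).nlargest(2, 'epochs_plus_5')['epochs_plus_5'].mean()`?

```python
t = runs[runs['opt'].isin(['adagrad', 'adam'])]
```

filter rows where opt in ['adagrad', 'adam']:
  dataset      opt  epochs
1   squad  adagrad      20
2   mnist     adam      13
3   mnist     adam      63
add column epochs_plus_5 = t['epochs'] + 5:
  dataset      opt  epochs  epochs_plus_5
1   squad  adagrad      20             25
2   mnist     adam      13             18
3   mnist     adam      63             68
take 2 rows with largest epochs_plus_5:
  dataset      opt  epochs  epochs_plus_5
3   mnist     adam      63             68
1   squad  adagrad      20             25

46.5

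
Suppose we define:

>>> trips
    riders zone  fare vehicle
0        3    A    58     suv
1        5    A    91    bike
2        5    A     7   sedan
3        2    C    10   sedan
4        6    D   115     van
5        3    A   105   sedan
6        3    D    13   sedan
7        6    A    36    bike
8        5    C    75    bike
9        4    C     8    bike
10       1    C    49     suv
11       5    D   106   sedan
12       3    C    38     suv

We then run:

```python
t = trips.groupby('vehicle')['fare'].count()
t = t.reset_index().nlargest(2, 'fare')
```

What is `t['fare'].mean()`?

4.5

group by vehicle, count of fare:
vehicle
bike     4
sedan    5
suv      3
van      1
Name: fare, dtype: int64
reset_index():
  vehicle  fare
0    bike     4
1   sedan     5
2     suv     3
3     van     1
take 2 rows with largest fare:
  vehicle  fare
1   sedan     5
0    bike     4
Then the mean of column 'fare': 4.5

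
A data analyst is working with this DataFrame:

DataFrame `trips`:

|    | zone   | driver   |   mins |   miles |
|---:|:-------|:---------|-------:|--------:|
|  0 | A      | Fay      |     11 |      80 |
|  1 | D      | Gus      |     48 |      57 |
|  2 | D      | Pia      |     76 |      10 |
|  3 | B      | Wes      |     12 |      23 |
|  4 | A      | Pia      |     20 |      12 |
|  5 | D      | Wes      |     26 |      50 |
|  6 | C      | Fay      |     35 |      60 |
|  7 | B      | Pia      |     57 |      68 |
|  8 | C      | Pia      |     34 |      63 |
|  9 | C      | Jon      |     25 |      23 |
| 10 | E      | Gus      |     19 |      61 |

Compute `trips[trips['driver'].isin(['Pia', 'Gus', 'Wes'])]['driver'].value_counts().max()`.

4

filter rows where driver in ['Pia', 'Gus', 'Wes']:
   zone driver  mins  miles
1     D    Gus    48     57
2     D    Pia    76     10
3     B    Wes    12     23
4     A    Pia    20     12
5     D    Wes    26     50
7     B    Pia    57     68
8     C    Pia    34     63
10    E    Gus    19     61
value_counts of driver:
driver
Pia    4
Gus    2
Wes    2
Name: count, dtype: int64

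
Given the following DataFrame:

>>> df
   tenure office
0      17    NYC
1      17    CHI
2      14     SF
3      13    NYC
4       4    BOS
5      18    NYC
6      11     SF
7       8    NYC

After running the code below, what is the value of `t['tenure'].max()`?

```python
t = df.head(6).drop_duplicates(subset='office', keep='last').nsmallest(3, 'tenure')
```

take first 6 rows:
   tenure office
0      17    NYC
1      17    CHI
2      14     SF
3      13    NYC
4       4    BOS
5      18    NYC
drop duplicate office (keep=last):
   tenure office
1      17    CHI
2      14     SF
4       4    BOS
5      18    NYC
take 3 rows with smallest tenure:
   tenure office
4       4    BOS
2      14     SF
1      17    CHI
max of column 'tenure' → 17

17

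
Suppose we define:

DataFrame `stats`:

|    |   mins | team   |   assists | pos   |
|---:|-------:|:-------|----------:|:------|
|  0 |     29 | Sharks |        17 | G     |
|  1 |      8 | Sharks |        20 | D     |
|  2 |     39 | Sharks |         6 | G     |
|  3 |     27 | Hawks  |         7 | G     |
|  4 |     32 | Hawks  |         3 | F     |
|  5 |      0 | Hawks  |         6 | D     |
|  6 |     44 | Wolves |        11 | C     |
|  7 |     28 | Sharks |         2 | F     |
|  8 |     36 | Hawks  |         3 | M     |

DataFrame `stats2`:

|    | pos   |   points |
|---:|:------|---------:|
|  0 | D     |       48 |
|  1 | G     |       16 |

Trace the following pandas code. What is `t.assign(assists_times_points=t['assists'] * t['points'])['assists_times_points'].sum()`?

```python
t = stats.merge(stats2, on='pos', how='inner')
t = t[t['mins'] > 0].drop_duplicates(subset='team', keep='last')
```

merge on 'pos' (how='inner') → 5 rows:
   mins    team  assists pos  points
0    29  Sharks       17   G      16
1     8  Sharks       20   D      48
2    39  Sharks        6   G      16
3    27   Hawks        7   G      16
4     0   Hawks        6   D      48
filter rows where mins > 0:
   mins    team  assists pos  points
0    29  Sharks       17   G      16
1     8  Sharks       20   D      48
2    39  Sharks        6   G      16
3    27   Hawks        7   G      16
drop duplicate team (keep=last):
   mins    team  assists pos  points
2    39  Sharks        6   G      16
3    27   Hawks        7   G      16
add column assists_times_points = t['assists'] * t['points']:
   mins    team  assists pos  points  assists_times_points
2    39  Sharks        6   G      16                    96
3    27   Hawks        7   G      16                   112
The sum of column 'assists_times_points' is 208.

208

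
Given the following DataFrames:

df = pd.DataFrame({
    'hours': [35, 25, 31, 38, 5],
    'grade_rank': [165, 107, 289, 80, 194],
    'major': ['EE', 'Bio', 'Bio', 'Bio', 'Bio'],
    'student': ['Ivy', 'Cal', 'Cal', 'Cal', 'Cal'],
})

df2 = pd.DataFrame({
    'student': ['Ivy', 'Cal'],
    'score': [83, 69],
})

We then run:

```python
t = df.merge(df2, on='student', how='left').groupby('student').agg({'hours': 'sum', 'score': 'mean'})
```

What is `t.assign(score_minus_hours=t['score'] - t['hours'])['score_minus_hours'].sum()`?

18.0

merge on 'student' (how='left') → 5 rows:
   hours  grade_rank major student  score
0     35         165    EE     Ivy     83
1     25         107   Bio     Cal     69
2     31         289   Bio     Cal     69
3     38          80   Bio     Cal     69
4      5         194   Bio     Cal     69
group by student: sum(hours), mean(score):
         hours  score
student              
Cal         99   69.0
Ivy         35   83.0
add column score_minus_hours = t['score'] - t['hours']:
         hours  score  score_minus_hours
student                                 
Cal         99   69.0              -30.0
Ivy         35   83.0               48.0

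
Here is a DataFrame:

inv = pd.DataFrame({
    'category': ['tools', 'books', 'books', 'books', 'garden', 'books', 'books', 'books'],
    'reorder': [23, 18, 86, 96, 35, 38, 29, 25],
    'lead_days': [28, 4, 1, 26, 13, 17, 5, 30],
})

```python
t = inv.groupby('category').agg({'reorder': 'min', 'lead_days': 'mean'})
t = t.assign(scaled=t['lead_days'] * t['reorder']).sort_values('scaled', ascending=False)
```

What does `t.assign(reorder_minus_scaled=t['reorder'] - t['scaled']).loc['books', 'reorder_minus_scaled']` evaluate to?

-231.0

group by category: min(reorder), mean(lead_days):
          reorder  lead_days
category                    
books          18  13.833333
garden         35  13.000000
tools          23  28.000000
add column scaled = t['lead_days'] * t['reorder']:
          reorder  lead_days  scaled
category                            
books          18  13.833333   249.0
garden         35  13.000000   455.0
tools          23  28.000000   644.0
sort by scaled descending:
          reorder  lead_days  scaled
category                            
tools          23  28.000000   644.0
garden         35  13.000000   455.0
books          18  13.833333   249.0
add column reorder_minus_scaled = t['reorder'] - t['scaled']:
          reorder  lead_days  scaled  reorder_minus_scaled
category                                                  
tools          23  28.000000   644.0                -621.0
garden         35  13.000000   455.0                -420.0
books          18  13.833333   249.0                -231.0
Finally, value at row 'books', column 'reorder_minus_scaled' = -231.0.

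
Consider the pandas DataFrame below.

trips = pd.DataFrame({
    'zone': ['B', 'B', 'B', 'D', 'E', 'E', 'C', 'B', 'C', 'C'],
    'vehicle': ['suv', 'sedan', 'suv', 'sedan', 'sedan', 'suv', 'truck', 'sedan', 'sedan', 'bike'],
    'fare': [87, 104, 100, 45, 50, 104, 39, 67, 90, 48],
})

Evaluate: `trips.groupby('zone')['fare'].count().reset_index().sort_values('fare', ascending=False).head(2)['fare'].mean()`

3.5

group by zone, count of fare:
zone
B    4
C    3
D    1
E    2
Name: fare, dtype: int64
reset_index():
  zone  fare
0    B     4
1    C     3
2    D     1
3    E     2
sort by fare descending:
  zone  fare
0    B     4
1    C     3
3    E     2
2    D     1
take first 2 rows:
  zone  fare
0    B     4
1    C     3
The mean of column 'fare' is 3.5.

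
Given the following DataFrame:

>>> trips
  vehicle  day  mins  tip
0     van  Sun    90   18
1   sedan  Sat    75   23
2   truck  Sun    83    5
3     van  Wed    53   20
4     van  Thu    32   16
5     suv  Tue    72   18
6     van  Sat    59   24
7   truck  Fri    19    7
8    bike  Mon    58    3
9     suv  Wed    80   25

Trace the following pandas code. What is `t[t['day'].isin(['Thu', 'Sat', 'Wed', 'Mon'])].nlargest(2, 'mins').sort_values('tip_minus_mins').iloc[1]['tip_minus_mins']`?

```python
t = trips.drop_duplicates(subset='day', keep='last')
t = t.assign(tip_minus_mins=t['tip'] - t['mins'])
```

-35

drop duplicate day (keep=last):
  vehicle  day  mins  tip
2   truck  Sun    83    5
4     van  Thu    32   16
5     suv  Tue    72   18
6     van  Sat    59   24
7   truck  Fri    19    7
8    bike  Mon    58    3
9     suv  Wed    80   25
add column tip_minus_mins = t['tip'] - t['mins']:
  vehicle  day  mins  tip  tip_minus_mins
2   truck  Sun    83    5             -78
4     van  Thu    32   16             -16
5     suv  Tue    72   18             -54
6     van  Sat    59   24             -35
7   truck  Fri    19    7             -12
8    bike  Mon    58    3             -55
9     suv  Wed    80   25             -55
filter rows where day in ['Thu', 'Sat', 'Wed', 'Mon']:
  vehicle  day  mins  tip  tip_minus_mins
4     van  Thu    32   16             -16
6     van  Sat    59   24             -35
8    bike  Mon    58    3             -55
9     suv  Wed    80   25             -55
take 2 rows with largest mins:
  vehicle  day  mins  tip  tip_minus_mins
9     suv  Wed    80   25             -55
6     van  Sat    59   24             -35
sort by tip_minus_mins:
  vehicle  day  mins  tip  tip_minus_mins
9     suv  Wed    80   25             -55
6     van  Sat    59   24             -35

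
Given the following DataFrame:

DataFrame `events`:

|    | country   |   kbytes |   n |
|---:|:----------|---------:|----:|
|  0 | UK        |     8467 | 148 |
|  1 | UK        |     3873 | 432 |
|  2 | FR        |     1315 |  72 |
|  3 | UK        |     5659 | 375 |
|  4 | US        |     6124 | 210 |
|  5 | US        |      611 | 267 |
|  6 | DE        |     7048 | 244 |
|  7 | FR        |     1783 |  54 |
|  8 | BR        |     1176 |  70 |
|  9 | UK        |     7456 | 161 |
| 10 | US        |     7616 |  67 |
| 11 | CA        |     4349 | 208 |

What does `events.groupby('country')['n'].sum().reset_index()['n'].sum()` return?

group by country, sum of n:
country
BR      70
CA     208
DE     244
FR     126
UK    1116
US     544
Name: n, dtype: int64
reset_index():
  country     n
0      BR    70
1      CA   208
2      DE   244
3      FR   126
4      UK  1116
5      US   544
Finally, sum of column 'n' = 2308.

2308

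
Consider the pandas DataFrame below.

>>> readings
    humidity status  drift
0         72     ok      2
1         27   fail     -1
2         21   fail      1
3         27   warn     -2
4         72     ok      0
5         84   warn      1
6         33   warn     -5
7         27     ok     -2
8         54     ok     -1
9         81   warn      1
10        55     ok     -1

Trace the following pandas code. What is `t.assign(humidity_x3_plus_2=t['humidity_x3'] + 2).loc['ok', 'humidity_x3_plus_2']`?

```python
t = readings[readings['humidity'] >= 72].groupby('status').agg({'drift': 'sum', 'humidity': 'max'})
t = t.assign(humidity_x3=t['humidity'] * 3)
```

218

filter rows where humidity >= 72:
   humidity status  drift
0        72     ok      2
4        72     ok      0
5        84   warn      1
9        81   warn      1
group by status: sum(drift), max(humidity):
        drift  humidity
status                 
ok          2        72
warn        2        84
add column humidity_x3 = t['humidity'] * 3:
        drift  humidity  humidity_x3
status                              
ok          2        72          216
warn        2        84          252
add column humidity_x3_plus_2 = t['humidity_x3'] + 2:
        drift  humidity  humidity_x3  humidity_x3_plus_2
status                                                  
ok          2        72          216                 218
warn        2        84          252                 254
So loc['ok', 'humidity_x3_plus_2'] = 218.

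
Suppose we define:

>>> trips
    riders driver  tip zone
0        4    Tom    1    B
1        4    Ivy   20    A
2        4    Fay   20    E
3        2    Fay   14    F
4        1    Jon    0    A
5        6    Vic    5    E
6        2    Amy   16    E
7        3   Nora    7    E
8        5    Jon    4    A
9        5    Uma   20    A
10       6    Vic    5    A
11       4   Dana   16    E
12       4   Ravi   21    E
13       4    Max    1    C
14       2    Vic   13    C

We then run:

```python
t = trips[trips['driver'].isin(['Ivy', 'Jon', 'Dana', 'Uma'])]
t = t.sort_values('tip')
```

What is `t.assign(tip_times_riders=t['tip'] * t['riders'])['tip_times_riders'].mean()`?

filter rows where driver in ['Ivy', 'Jon', 'Dana', 'Uma']:
    riders driver  tip zone
1        4    Ivy   20    A
4        1    Jon    0    A
8        5    Jon    4    A
9        5    Uma   20    A
11       4   Dana   16    E
sort by tip:
    riders driver  tip zone
4        1    Jon    0    A
8        5    Jon    4    A
11       4   Dana   16    E
1        4    Ivy   20    A
9        5    Uma   20    A
add column tip_times_riders = t['tip'] * t['riders']:
    riders driver  tip zone  tip_times_riders
4        1    Jon    0    A                 0
8        5    Jon    4    A                20
11       4   Dana   16    E                64
1        4    Ivy   20    A                80
9        5    Uma   20    A               100
Finally, mean of column 'tip_times_riders' = 52.8.

52.8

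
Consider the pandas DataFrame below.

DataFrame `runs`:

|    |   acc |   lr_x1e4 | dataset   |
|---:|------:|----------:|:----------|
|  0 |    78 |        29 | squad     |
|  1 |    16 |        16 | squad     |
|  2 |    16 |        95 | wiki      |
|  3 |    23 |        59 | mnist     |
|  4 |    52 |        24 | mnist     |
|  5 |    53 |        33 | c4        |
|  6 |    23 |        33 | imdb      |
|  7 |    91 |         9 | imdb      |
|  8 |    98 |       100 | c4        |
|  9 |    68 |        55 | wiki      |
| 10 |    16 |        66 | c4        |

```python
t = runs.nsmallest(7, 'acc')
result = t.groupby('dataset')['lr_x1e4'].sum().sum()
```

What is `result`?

take 7 rows with smallest acc:
    acc  lr_x1e4 dataset
1    16       16   squad
2    16       95    wiki
10   16       66      c4
3    23       59   mnist
6    23       33    imdb
4    52       24   mnist
5    53       33      c4
group by dataset, sum of lr_x1e4:
dataset
c4       99
imdb     33
mnist    83
squad    16
wiki     95
Name: lr_x1e4, dtype: int64

326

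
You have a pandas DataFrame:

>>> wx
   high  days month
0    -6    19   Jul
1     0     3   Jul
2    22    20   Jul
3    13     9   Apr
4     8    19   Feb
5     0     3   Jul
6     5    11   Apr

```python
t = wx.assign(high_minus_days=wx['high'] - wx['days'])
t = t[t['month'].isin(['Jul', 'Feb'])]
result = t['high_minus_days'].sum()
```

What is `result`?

-40

add column high_minus_days = wx['high'] - wx['days']:
   high  days month  high_minus_days
0    -6    19   Jul              -25
1     0     3   Jul               -3
2    22    20   Jul                2
3    13     9   Apr                4
4     8    19   Feb              -11
5     0     3   Jul               -3
6     5    11   Apr               -6
filter rows where month in ['Jul', 'Feb']:
   high  days month  high_minus_days
0    -6    19   Jul              -25
1     0     3   Jul               -3
2    22    20   Jul                2
4     8    19   Feb              -11
5     0     3   Jul               -3
Hence -40.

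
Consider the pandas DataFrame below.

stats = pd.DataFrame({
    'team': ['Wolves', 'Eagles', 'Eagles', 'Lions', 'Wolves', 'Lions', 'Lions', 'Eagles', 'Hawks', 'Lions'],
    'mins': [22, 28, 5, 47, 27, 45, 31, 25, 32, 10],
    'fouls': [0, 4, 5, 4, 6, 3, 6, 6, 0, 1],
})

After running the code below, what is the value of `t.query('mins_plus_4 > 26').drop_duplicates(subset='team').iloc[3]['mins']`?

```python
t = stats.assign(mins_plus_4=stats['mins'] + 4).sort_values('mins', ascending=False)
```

27

add column mins_plus_4 = stats['mins'] + 4:
     team  mins  fouls  mins_plus_4
0  Wolves    22      0           26
1  Eagles    28      4           32
2  Eagles     5      5            9
3   Lions    47      4           51
4  Wolves    27      6           31
5   Lions    45      3           49
6   Lions    31      6           35
7  Eagles    25      6           29
8   Hawks    32      0           36
9   Lions    10      1           14
sort by mins descending:
     team  mins  fouls  mins_plus_4
3   Lions    47      4           51
5   Lions    45      3           49
8   Hawks    32      0           36
6   Lions    31      6           35
1  Eagles    28      4           32
4  Wolves    27      6           31
7  Eagles    25      6           29
0  Wolves    22      0           26
9   Lions    10      1           14
2  Eagles     5      5            9
filter rows where mins_plus_4 > 26:
     team  mins  fouls  mins_plus_4
3   Lions    47      4           51
5   Lions    45      3           49
8   Hawks    32      0           36
6   Lions    31      6           35
1  Eagles    28      4           32
4  Wolves    27      6           31
7  Eagles    25      6           29
drop duplicate team (keep=first):
     team  mins  fouls  mins_plus_4
3   Lions    47      4           51
8   Hawks    32      0           36
1  Eagles    28      4           32
4  Wolves    27      6           31
Taking the value at position 3, column 'mins' gives 27.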